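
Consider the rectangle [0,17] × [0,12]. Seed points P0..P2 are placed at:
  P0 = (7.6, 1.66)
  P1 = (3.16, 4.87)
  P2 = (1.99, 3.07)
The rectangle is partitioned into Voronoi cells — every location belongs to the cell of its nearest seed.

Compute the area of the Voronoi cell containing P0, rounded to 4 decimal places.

Area of P0's cell: 114.2331

1. box [0,17]×[0,12]: [(0, 0) (17, 0) (17, 12) (0, 12)]
2. ⊥bis P0·P1 via (5.38,3.265): [(3.0195, 0) (17, 0) (17, 12) (11.6952, 12)]  |A|=115.712
3. ⊥bis P0·P2 via (4.795,2.365): [(4.83, 2.5043) (4.2006, 0) (17, 0) (17, 12) (11.6952, 12)]  |A|=114.2331
4. canonical 5-gon: [(4.83, 2.5043) (4.2006, 0) (17, 0) (17, 12) (11.6952, 12)]
5. shoelace: 114.2331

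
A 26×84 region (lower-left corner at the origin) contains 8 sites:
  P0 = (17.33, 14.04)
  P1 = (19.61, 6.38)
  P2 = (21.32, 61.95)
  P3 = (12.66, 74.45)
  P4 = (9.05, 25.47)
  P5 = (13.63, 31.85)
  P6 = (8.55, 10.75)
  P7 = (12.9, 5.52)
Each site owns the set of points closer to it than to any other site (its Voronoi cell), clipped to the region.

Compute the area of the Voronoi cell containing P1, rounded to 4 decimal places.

1. box [0,26]×[0,84]: [(0, 0) (26, 0) (26, 84) (0, 84)]
2. ⊥bis P1·P0 via (18.47,10.21): [(0, 4.7124) (0, 0) (26, 0) (26, 12.4513)]  |A|=223.1282
3. ⊥bis P1·P2 via (20.465,34.165): [(0, 4.7124) (0, 0) (26, 0) (26, 12.4513)]  |A|=223.1282
4. ⊥bis P1·P3 via (16.135,40.415): [(0, 4.7124) (0, 0) (26, 0) (26, 12.4513)]  |A|=223.1282
5. ⊥bis P1·P4 via (14.33,15.925): [(0, 4.7124) (0, 0) (26, 0) (26, 12.4513)]  |A|=223.1282
6. ⊥bis P1·P5 via (16.62,19.115): [(0, 4.7124) (0, 0) (26, 0) (26, 12.4513)]  |A|=223.1282
7. ⊥bis P1·P6 via (14.08,8.565): [(14.2315, 8.9484) (10.6958, 0) (26, 0) (26, 12.4513)]  |A|=141.7407
8. ⊥bis P1·P7 via (16.255,5.95): [(15.8105, 9.4184) (17.0176, 0) (26, 0) (26, 12.4513)]  |A|=105.7364
9. canonical 4-gon: [(15.8105, 9.4184) (17.0176, 0) (26, 0) (26, 12.4513)]
10. shoelace: 105.7364

Area of P1's cell: 105.7364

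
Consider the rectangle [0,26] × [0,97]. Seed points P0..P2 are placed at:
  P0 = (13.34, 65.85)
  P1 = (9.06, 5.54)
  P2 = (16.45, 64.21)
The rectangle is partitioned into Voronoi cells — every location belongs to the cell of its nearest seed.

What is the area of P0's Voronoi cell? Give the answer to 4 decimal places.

Area of P0's cell: 924.6527

1. box [0,26]×[0,97]: [(0, 0) (26, 0) (26, 97) (0, 97)]
2. ⊥bis P0·P1 via (11.2,35.695): [(0, 36.4898) (26, 34.6447) (26, 97) (0, 97)]  |A|=1597.2512
3. ⊥bis P0·P2 via (14.895,65.03): [(0, 36.784) (26, 86.0889) (26, 97) (0, 97)]  |A|=924.6527
4. canonical 4-gon: [(0, 36.784) (26, 86.0889) (26, 97) (0, 97)]
5. shoelace: 924.6527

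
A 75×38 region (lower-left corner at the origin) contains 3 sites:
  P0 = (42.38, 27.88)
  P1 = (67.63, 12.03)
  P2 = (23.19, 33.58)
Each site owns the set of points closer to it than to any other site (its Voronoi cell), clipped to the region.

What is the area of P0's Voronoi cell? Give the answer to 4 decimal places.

1. box [0,75]×[0,38]: [(0, 0) (75, 0) (75, 38) (0, 38)]
2. ⊥bis P0·P1 via (55.005,19.955): [(0, 0) (42.4788, 0) (66.3323, 38) (0, 38)]  |A|=2067.4099
3. ⊥bis P0·P2 via (32.785,30.73): [(23.6573, 0) (42.4788, 0) (66.3323, 38) (34.9444, 38)]  |A|=953.978
4. canonical 4-gon: [(23.6573, 0) (42.4788, 0) (66.3323, 38) (34.9444, 38)]
5. shoelace: 953.978

Area of P0's cell: 953.9780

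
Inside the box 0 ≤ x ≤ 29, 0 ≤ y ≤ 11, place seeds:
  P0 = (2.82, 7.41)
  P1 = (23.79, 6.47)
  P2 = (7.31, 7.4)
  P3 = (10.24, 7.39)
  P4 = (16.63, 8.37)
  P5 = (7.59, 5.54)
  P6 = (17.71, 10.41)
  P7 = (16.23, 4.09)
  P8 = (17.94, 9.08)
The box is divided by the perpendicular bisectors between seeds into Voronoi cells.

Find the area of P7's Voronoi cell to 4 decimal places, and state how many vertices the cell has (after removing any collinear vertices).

1. box [0,29]×[0,11]: [(0, 0) (29, 0) (29, 11) (0, 11)]
2. ⊥bis P7·P0 via (9.525,5.75): [(8.1014, 0) (29, 0) (29, 11) (10.8248, 11)]  |A|=214.9058
3. ⊥bis P7·P1 via (20.01,5.28): [(8.1014, 0) (21.6722, 0) (18.2093, 11) (10.8248, 11)]  |A|=115.254
4. ⊥bis P7·P2 via (11.77,5.745): [(9.6382, 0) (21.6722, 0) (18.2093, 11) (13.72, 11)]  |A|=90.8782
5. ⊥bis P7·P3 via (13.235,5.74): [(10.0727, 0) (21.6722, 0) (18.2093, 11) (16.1328, 11)]  |A|=75.2176
6. ⊥bis P7·P4 via (16.43,6.23): [(13.6482, 6.49) (10.0727, 0) (21.6722, 0) (19.8104, 5.9141)]  |A|=55.326
7. ⊥bis P7·P5 via (11.91,4.815): [(13.6482, 6.49) (11.5528, 2.6865) (11.1019, 0) (21.6722, 0) (19.8104, 5.9141)]  |A|=53.9435
8. ⊥bis P7·P6 via (16.97,7.25): [(13.6482, 6.49) (11.5528, 2.6865) (11.1019, 0) (21.6722, 0) (19.8104, 5.9141)]  |A|=53.9435
9. ⊥bis P7·P8 via (17.085,6.585): [(18.755, 6.0127) (13.6482, 6.49) (11.5528, 2.6865) (11.1019, 0) (21.6722, 0) (19.9032, 5.6192)]  |A|=53.7925
10. canonical 6-gon: [(18.755, 6.0127) (13.6482, 6.49) (11.5528, 2.6865) (11.1019, 0) (21.6722, 0) (19.9032, 5.6192)]
11. shoelace: 53.7925

Area of P7's cell: 53.7925 (6 vertices)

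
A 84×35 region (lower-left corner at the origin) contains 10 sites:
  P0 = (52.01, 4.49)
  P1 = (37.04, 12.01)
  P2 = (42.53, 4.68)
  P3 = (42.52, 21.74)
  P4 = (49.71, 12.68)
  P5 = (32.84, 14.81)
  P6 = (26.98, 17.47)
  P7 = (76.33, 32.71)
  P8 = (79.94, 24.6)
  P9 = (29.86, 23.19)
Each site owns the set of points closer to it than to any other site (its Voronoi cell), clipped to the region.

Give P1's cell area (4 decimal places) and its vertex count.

Area of P1's cell: 114.5505 (5 vertices)

1. box [0,84]×[0,35]: [(0, 0) (84, 0) (84, 35) (0, 35)]
2. ⊥bis P1·P0 via (44.525,8.25): [(0, 0) (40.3807, 0) (57.9625, 35) (0, 35)]  |A|=1721.0069
3. ⊥bis P1·P2 via (39.785,8.345): [(0, 0) (28.6431, 0) (47.4606, 14.0938) (57.9625, 35) (0, 35)]  |A|=1638.2932
4. ⊥bis P1·P3 via (39.78,16.875): [(0, 0) (28.6431, 0) (46.2835, 13.2122) (7.5982, 35) (0, 35)]  |A|=1081.9542
5. ⊥bis P1·P4 via (43.375,12.345): [(0, 0) (28.6431, 0) (43.4417, 11.0838) (43.2385, 14.9272) (7.5982, 35) (0, 35)]  |A|=1076.2769
6. ⊥bis P1·P5 via (34.94,13.41): [(26, 0) (28.6431, 0) (43.4417, 11.0838) (43.2385, 14.9272) (37.9406, 17.9109)]  |A|=114.5505
7. ⊥bis P1·P6 via (32.01,14.74): [(26, 0) (28.6431, 0) (43.4417, 11.0838) (43.2385, 14.9272) (37.9406, 17.9109)]  |A|=114.5505
8. ⊥bis P1·P7 via (56.685,22.36): [(26, 0) (28.6431, 0) (43.4417, 11.0838) (43.2385, 14.9272) (37.9406, 17.9109)]  |A|=114.5505
9. ⊥bis P1·P8 via (58.49,18.305): [(26, 0) (28.6431, 0) (43.4417, 11.0838) (43.2385, 14.9272) (37.9406, 17.9109)]  |A|=114.5505
10. ⊥bis P1·P9 via (33.45,17.6): [(26, 0) (28.6431, 0) (43.4417, 11.0838) (43.2385, 14.9272) (37.9406, 17.9109)]  |A|=114.5505
11. canonical 5-gon: [(26, 0) (28.6431, 0) (43.4417, 11.0838) (43.2385, 14.9272) (37.9406, 17.9109)]
12. shoelace: 114.5505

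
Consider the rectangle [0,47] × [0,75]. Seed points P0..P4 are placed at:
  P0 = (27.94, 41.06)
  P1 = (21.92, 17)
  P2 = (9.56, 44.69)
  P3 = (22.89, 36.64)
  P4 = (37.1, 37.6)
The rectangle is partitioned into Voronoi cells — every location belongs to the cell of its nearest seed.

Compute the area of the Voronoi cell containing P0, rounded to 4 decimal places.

Area of P0's cell: 630.9244

1. box [0,47]×[0,75]: [(0, 0) (47, 0) (47, 75) (0, 75)]
2. ⊥bis P0·P1 via (24.93,29.03): [(0, 35.2677) (47, 23.5079) (47, 75) (0, 75)]  |A|=2143.7735
3. ⊥bis P0·P2 via (18.75,42.875): [(16.4354, 31.1554) (47, 23.5079) (47, 75) (25.0946, 75)]  |A|=1267.1338
4. ⊥bis P0·P3 via (25.415,38.85): [(19.3285, 45.8041) (36.5559, 26.1211) (47, 23.5079) (47, 75) (25.0946, 75)]  |A|=1112.4823
5. ⊥bis P0·P4 via (32.52,39.33): [(19.3285, 45.8041) (30.2514, 33.3242) (45.9936, 75) (25.0946, 75)]  |A|=630.9244
6. canonical 4-gon: [(19.3285, 45.8041) (30.2514, 33.3242) (45.9936, 75) (25.0946, 75)]
7. shoelace: 630.9244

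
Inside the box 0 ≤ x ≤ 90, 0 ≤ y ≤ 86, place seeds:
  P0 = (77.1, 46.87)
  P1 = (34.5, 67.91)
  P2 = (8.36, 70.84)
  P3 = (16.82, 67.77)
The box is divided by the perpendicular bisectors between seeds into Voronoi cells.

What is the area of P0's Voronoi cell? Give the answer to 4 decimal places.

Area of P0's cell: 3552.4169

1. box [0,90]×[0,86]: [(0, 0) (90, 0) (90, 86) (0, 86)]
2. ⊥bis P0·P1 via (55.8,57.39): [(27.4553, 0) (90, 0) (90, 86) (69.9304, 86)]  |A|=3552.4169
3. ⊥bis P0·P2 via (42.73,58.855): [(27.4553, 0) (90, 0) (90, 86) (69.9304, 86)]  |A|=3552.4169
4. ⊥bis P0·P3 via (46.96,57.32): [(27.4553, 0) (90, 0) (90, 86) (69.9304, 86)]  |A|=3552.4169
5. canonical 4-gon: [(27.4553, 0) (90, 0) (90, 86) (69.9304, 86)]
6. shoelace: 3552.4169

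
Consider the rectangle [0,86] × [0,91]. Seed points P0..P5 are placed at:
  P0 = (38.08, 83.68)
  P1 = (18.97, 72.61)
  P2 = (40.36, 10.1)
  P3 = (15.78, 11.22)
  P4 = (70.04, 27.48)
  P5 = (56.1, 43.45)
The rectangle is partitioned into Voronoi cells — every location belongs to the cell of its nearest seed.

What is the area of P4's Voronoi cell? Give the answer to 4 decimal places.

Area of P4's cell: 1210.0204

1. box [0,86]×[0,91]: [(0, 0) (86, 0) (86, 91) (0, 91)]
2. ⊥bis P4·P0 via (54.06,55.58): [(0, 24.837) (0, 0) (86, 0) (86, 73.7437)]  |A|=4238.9712
3. ⊥bis P4·P1 via (44.505,50.045): [(44.6848, 50.2485) (0.2808, 0) (86, 0) (86, 73.7437)]  |A|=3676.9987
4. ⊥bis P4·P2 via (55.2,18.79): [(44.6848, 50.2485) (39.9296, 44.8674) (66.203, 0) (86, 0) (86, 73.7437)]  |A|=2198.1186
5. ⊥bis P4·P3 via (42.91,19.35): [(44.6848, 50.2485) (39.9296, 44.8674) (66.203, 0) (86, 0) (86, 73.7437)]  |A|=2198.1186
6. ⊥bis P4·P5 via (63.07,35.465): [(51.4003, 25.2787) (66.203, 0) (86, 0) (86, 55.4803)]  |A|=1210.0204
7. canonical 4-gon: [(51.4003, 25.2787) (66.203, 0) (86, 0) (86, 55.4803)]
8. shoelace: 1210.0204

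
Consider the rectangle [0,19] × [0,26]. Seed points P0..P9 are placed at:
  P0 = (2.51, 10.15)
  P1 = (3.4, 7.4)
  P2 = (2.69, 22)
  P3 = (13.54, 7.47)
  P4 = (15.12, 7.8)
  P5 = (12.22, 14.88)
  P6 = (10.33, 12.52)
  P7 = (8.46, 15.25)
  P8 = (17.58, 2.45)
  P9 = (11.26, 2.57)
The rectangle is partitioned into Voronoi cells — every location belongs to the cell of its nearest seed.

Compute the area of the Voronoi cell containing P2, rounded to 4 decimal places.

1. box [0,19]×[0,26]: [(0, 0) (19, 0) (19, 26) (0, 26)]
2. ⊥bis P2·P0 via (2.6,16.075): [(0, 16.1145) (19, 15.8259) (19, 26) (0, 26)]  |A|=190.5664
3. ⊥bis P2·P1 via (3.045,14.7): [(0, 16.1145) (19, 15.8259) (19, 26) (0, 26)]  |A|=190.5664
4. ⊥bis P2·P3 via (8.115,14.735): [(0, 16.1145) (9.7638, 15.9662) (19, 22.8632) (19, 26) (0, 26)]  |A|=158.0674
5. ⊥bis P2·P4 via (8.905,14.9): [(0, 16.1145) (9.7638, 15.9662) (12.2086, 17.7918) (19, 23.7367) (19, 26) (0, 26)]  |A|=155.1012
6. ⊥bis P2·P5 via (7.455,18.44): [(0, 16.1145) (5.6534, 16.0286) (13.1032, 26) (0, 26)]  |A|=93.2719
7. ⊥bis P2·P6 via (6.51,17.26): [(0, 16.1145) (4.9945, 16.0386) (6.6694, 17.3884) (13.1032, 26) (0, 26)]  |A|=92.8188
8. ⊥bis P2·P7 via (5.575,18.625): [(0, 16.1145) (2.592, 16.0751) (11.1601, 23.3992) (13.1032, 26) (0, 26)]  |A|=81.8617
9. ⊥bis P2·P8 via (10.135,12.225): [(0, 16.1145) (2.592, 16.0751) (11.1601, 23.3992) (13.1032, 26) (0, 26)]  |A|=81.8617
10. ⊥bis P2·P9 via (6.975,12.285): [(0, 16.1145) (2.592, 16.0751) (11.1601, 23.3992) (13.1032, 26) (0, 26)]  |A|=81.8617
11. canonical 5-gon: [(0, 16.1145) (2.592, 16.0751) (11.1601, 23.3992) (13.1032, 26) (0, 26)]
12. shoelace: 81.8617

Area of P2's cell: 81.8617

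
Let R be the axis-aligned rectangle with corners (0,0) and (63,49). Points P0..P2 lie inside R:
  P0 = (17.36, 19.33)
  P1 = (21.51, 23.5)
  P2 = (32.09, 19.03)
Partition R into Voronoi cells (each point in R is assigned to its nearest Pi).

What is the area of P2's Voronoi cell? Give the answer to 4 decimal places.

1. box [0,63]×[0,49]: [(0, 0) (63, 0) (63, 49) (0, 49)]
2. ⊥bis P2·P0 via (24.725,19.18): [(24.3344, 0) (63, 0) (63, 49) (25.3323, 49)]  |A|=1870.1658
3. ⊥bis P2·P1 via (26.8,21.265): [(24.6645, 16.2106) (24.3344, 0) (63, 0) (63, 49) (38.5179, 49)]  |A|=1653.992
4. canonical 5-gon: [(24.6645, 16.2106) (24.3344, 0) (63, 0) (63, 49) (38.5179, 49)]
5. shoelace: 1653.992

Area of P2's cell: 1653.9920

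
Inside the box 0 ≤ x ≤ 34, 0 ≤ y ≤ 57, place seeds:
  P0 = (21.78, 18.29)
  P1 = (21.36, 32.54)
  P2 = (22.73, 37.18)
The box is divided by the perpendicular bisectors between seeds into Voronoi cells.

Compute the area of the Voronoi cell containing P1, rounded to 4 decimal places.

1. box [0,34]×[0,57]: [(0, 0) (34, 0) (34, 57) (0, 57)]
2. ⊥bis P1·P0 via (21.57,25.415): [(0, 24.7793) (34, 25.7814) (34, 57) (0, 57)]  |A|=1078.4696
3. ⊥bis P1·P2 via (22.045,34.86): [(0, 41.369) (0, 24.7793) (34, 25.7814) (34, 31.3302)]  |A|=376.3553
4. canonical 4-gon: [(0, 41.369) (0, 24.7793) (34, 25.7814) (34, 31.3302)]
5. shoelace: 376.3553

Area of P1's cell: 376.3553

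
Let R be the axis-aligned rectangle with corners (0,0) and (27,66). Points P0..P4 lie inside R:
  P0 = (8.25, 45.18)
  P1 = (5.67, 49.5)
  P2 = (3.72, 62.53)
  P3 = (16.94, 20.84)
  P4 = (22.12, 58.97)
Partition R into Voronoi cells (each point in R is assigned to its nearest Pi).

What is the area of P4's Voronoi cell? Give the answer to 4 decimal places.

1. box [0,27]×[0,66]: [(0, 0) (27, 0) (27, 66) (0, 66)]
2. ⊥bis P4·P0 via (15.185,52.075): [(27, 40.1915) (27, 66) (1.3403, 66)]  |A|=331.1195
3. ⊥bis P4·P1 via (13.895,54.235): [(15.0745, 52.1862) (27, 40.1915) (27, 66) (7.1221, 66)]  |A|=291.1853
4. ⊥bis P4·P2 via (12.92,60.75): [(12.2218, 57.1414) (15.0745, 52.1862) (27, 40.1915) (27, 66) (13.9358, 66)]  |A|=261.0056
5. ⊥bis P4·P3 via (19.53,39.905): [(12.2218, 57.1414) (15.0745, 52.1862) (27, 40.1915) (27, 66) (13.9358, 66)]  |A|=261.0056
6. canonical 5-gon: [(12.2218, 57.1414) (15.0745, 52.1862) (27, 40.1915) (27, 66) (13.9358, 66)]
7. shoelace: 261.0056

Area of P4's cell: 261.0056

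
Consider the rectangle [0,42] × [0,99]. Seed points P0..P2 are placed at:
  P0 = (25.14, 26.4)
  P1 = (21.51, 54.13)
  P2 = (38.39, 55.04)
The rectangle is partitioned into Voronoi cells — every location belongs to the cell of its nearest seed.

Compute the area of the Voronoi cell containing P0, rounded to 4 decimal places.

Area of P0's cell: 1640.2518

1. box [0,42]×[0,99]: [(0, 0) (42, 0) (42, 99) (0, 99)]
2. ⊥bis P0·P1 via (23.325,40.265): [(0, 37.2116) (0, 0) (42, 0) (42, 42.7097)]  |A|=1678.3471
3. ⊥bis P0·P2 via (31.765,40.72): [(30.6702, 41.2265) (0, 37.2116) (0, 0) (42, 0) (42, 35.9849)]  |A|=1640.2518
4. canonical 5-gon: [(30.6702, 41.2265) (0, 37.2116) (0, 0) (42, 0) (42, 35.9849)]
5. shoelace: 1640.2518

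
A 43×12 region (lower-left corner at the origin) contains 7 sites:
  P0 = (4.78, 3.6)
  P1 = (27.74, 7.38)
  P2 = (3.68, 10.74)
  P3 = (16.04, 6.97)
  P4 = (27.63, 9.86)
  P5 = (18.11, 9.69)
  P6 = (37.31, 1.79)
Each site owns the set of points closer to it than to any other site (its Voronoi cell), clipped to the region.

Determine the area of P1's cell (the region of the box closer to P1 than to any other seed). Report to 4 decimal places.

Area of P1's cell: 87.8745

1. box [0,43]×[0,12]: [(0, 0) (43, 0) (43, 12) (0, 12)]
2. ⊥bis P1·P0 via (16.26,5.49): [(17.1638, 0) (43, 0) (43, 12) (15.1882, 12)]  |A|=321.8876
3. ⊥bis P1·P2 via (15.71,9.06): [(15.6927, 8.936) (17.1638, 0) (43, 0) (43, 12) (16.1206, 12)]  |A|=320.4592
4. ⊥bis P1·P3 via (21.89,7.175): [(22.1414, 0) (43, 0) (43, 12) (21.7209, 12)]  |A|=252.8259
5. ⊥bis P1·P4 via (27.685,8.62): [(21.8484, 8.3611) (22.1414, 0) (43, 0) (43, 9.2993)]  |A|=185.5478
6. ⊥bis P1·P5 via (22.925,8.535): [(22.8944, 8.4075) (21.9803, 4.5969) (22.1414, 0) (43, 0) (43, 9.2993)]  |A|=183.5761
7. ⊥bis P1·P6 via (32.525,4.585): [(35.0733, 8.9477) (22.8944, 8.4075) (21.9803, 4.5969) (22.1414, 0) (29.8468, 0)]  |A|=87.8745
8. canonical 5-gon: [(35.0733, 8.9477) (22.8944, 8.4075) (21.9803, 4.5969) (22.1414, 0) (29.8468, 0)]
9. shoelace: 87.8745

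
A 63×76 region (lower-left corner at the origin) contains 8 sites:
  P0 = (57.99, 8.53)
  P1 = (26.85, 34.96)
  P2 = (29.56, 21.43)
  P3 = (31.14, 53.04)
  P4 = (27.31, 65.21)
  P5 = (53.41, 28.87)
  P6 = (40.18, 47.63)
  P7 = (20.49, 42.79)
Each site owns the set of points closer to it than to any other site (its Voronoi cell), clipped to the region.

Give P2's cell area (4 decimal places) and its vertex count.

Area of P2's cell: 1099.3879 (6 vertices)

1. box [0,63]×[0,76]: [(0, 0) (63, 0) (63, 76) (0, 76)]
2. ⊥bis P2·P0 via (43.775,14.98): [(0, 0) (36.9779, 0) (63, 57.3495) (63, 76) (0, 76)]  |A|=4041.8221
3. ⊥bis P2·P1 via (28.205,28.195): [(0, 22.5457) (0, 0) (36.9779, 0) (51.9272, 32.9465)]  |A|=1194.5117
4. ⊥bis P2·P3 via (30.35,37.235): [(0, 22.5457) (0, 0) (36.9779, 0) (51.9272, 32.9465)]  |A|=1194.5117
5. ⊥bis P2·P4 via (28.435,43.32): [(0, 22.5457) (0, 0) (36.9779, 0) (51.9272, 32.9465)]  |A|=1194.5117
6. ⊥bis P2·P5 via (41.485,25.15): [(39.81, 30.5194) (0, 22.5457) (0, 0) (36.9779, 0) (44.298, 16.1326)]  |A|=1101.9013
7. ⊥bis P2·P6 via (34.87,34.53): [(39.81, 30.5194) (0, 22.5457) (0, 0) (36.9779, 0) (44.298, 16.1326)]  |A|=1101.9013
8. ⊥bis P2·P7 via (25.025,32.11): [(39.81, 30.5194) (4.7337, 23.4938) (0, 21.4837) (0, 0) (36.9779, 0) (44.298, 16.1326)]  |A|=1099.3879
9. canonical 6-gon: [(39.81, 30.5194) (4.7337, 23.4938) (0, 21.4837) (0, 0) (36.9779, 0) (44.298, 16.1326)]
10. shoelace: 1099.3879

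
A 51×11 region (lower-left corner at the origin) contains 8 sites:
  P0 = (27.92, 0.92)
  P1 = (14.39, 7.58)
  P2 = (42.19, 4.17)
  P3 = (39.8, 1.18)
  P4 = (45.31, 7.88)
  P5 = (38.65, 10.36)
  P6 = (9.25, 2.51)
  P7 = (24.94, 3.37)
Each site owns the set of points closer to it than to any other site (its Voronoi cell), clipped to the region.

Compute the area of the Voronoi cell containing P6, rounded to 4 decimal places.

1. box [0,51]×[0,11]: [(0, 0) (51, 0) (51, 11) (0, 11)]
2. ⊥bis P6·P0 via (18.585,1.715): [(0, 0) (18.4389, 0) (19.3757, 11) (0, 11)]  |A|=207.9808
3. ⊥bis P6·P1 via (11.82,5.045): [(0, 0) (16.7963, 0) (5.9461, 11) (0, 11)]  |A|=125.0832
4. ⊥bis P6·P2 via (25.72,3.34): [(0, 0) (16.7963, 0) (5.9461, 11) (0, 11)]  |A|=125.0832
5. ⊥bis P6·P3 via (24.525,1.845): [(0, 0) (16.7963, 0) (5.9461, 11) (0, 11)]  |A|=125.0832
6. ⊥bis P6·P4 via (27.28,5.195): [(0, 0) (16.7963, 0) (5.9461, 11) (0, 11)]  |A|=125.0832
7. ⊥bis P6·P5 via (23.95,6.435): [(0, 0) (16.7963, 0) (5.9461, 11) (0, 11)]  |A|=125.0832
8. ⊥bis P6·P7 via (17.095,2.94): [(0, 0) (16.7963, 0) (5.9461, 11) (0, 11)]  |A|=125.0832
9. canonical 4-gon: [(0, 0) (16.7963, 0) (5.9461, 11) (0, 11)]
10. shoelace: 125.0832

Area of P6's cell: 125.0832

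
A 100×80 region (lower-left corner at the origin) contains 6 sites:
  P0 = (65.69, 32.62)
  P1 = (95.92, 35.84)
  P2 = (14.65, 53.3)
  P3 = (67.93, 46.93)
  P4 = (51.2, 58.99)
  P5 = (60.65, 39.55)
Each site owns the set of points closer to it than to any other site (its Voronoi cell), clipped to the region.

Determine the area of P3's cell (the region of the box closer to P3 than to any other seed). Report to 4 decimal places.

1. box [0,100]×[0,80]: [(0, 0) (100, 0) (100, 80) (0, 80)]
2. ⊥bis P3·P0 via (66.81,39.775): [(0, 50.233) (100, 34.5796) (100, 80) (0, 80)]  |A|=3759.3665
3. ⊥bis P3·P1 via (81.925,41.385): [(0, 50.233) (80.4417, 37.6412) (97.2248, 80) (0, 80)]  |A|=3256.415
4. ⊥bis P3·P2 via (41.29,50.115): [(40.5453, 43.8863) (80.4417, 37.6412) (97.2248, 80) (44.863, 80)]  |A|=1842.8759
5. ⊥bis P3·P4 via (59.565,52.96): [(51.7588, 42.131) (80.4417, 37.6412) (97.2248, 80) (79.0571, 80)]  |A|=989.1581
6. ⊥bis P3·P5 via (64.29,43.24): [(57.4337, 50.0034) (67.9898, 39.5903) (80.4417, 37.6412) (97.2248, 80) (79.0571, 80)]  |A|=918.0608
7. canonical 5-gon: [(57.4337, 50.0034) (67.9898, 39.5903) (80.4417, 37.6412) (97.2248, 80) (79.0571, 80)]
8. shoelace: 918.0608

Area of P3's cell: 918.0608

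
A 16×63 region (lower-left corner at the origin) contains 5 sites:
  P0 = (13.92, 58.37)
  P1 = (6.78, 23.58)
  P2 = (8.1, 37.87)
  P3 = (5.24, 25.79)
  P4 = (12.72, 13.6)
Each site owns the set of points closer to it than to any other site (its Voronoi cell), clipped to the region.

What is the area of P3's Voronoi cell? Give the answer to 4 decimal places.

Area of P3's cell: 89.2915

1. box [0,16]×[0,63]: [(0, 0) (16, 0) (16, 63) (0, 63)]
2. ⊥bis P3·P0 via (9.58,42.08): [(0, 44.6323) (0, 0) (16, 0) (16, 40.3696)]  |A|=680.0151
3. ⊥bis P3·P1 via (6.01,24.685): [(0, 44.6323) (0, 20.497) (16, 31.6464) (16, 40.3696)]  |A|=262.868
4. ⊥bis P3·P2 via (6.67,31.83): [(0, 33.4092) (0, 20.497) (13.8306, 30.1347)]  |A|=89.2915
5. ⊥bis P3·P4 via (8.98,19.695): [(0, 33.4092) (0, 20.497) (13.8306, 30.1347)]  |A|=89.2915
6. canonical 3-gon: [(0, 33.4092) (0, 20.497) (13.8306, 30.1347)]
7. shoelace: 89.2915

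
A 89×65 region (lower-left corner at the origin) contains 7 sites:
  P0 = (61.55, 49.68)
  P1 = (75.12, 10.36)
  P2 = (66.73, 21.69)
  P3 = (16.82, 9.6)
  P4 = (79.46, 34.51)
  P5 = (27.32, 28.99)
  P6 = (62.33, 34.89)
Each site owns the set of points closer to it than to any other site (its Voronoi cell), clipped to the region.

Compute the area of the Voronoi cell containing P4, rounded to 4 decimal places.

1. box [0,89]×[0,65]: [(0, 0) (89, 0) (89, 65) (0, 65)]
2. ⊥bis P4·P0 via (70.505,42.095): [(34.85, 0) (89, 0) (89, 63.9306)]  |A|=1730.9201
3. ⊥bis P4·P1 via (77.29,22.435): [(56.949, 26.0905) (89, 20.3306) (89, 63.9306)]  |A|=698.7118
4. ⊥bis P4·P2 via (73.095,28.1): [(65.2496, 35.8903) (79.1337, 22.1037) (89, 20.3306) (89, 63.9306)]  |A|=573.4616
5. ⊥bis P4·P3 via (48.14,22.055): [(65.2496, 35.8903) (79.1337, 22.1037) (89, 20.3306) (89, 63.9306)]  |A|=573.4616
6. ⊥bis P4·P5 via (53.39,31.75): [(65.2496, 35.8903) (79.1337, 22.1037) (89, 20.3306) (89, 63.9306)]  |A|=573.4616
7. ⊥bis P4·P6 via (70.895,34.7): [(71.0739, 42.7667) (70.7992, 30.3797) (79.1337, 22.1037) (89, 20.3306) (89, 63.9306)]  |A|=538.3332
8. canonical 5-gon: [(71.0739, 42.7667) (70.7992, 30.3797) (79.1337, 22.1037) (89, 20.3306) (89, 63.9306)]
9. shoelace: 538.3332

Area of P4's cell: 538.3332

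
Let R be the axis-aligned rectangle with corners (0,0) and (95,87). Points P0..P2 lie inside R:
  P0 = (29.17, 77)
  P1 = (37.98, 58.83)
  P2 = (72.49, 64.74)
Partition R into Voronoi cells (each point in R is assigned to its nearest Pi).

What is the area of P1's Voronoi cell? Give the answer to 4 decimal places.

Area of P1's cell: 3896.7358

1. box [0,95]×[0,87]: [(0, 0) (95, 0) (95, 87) (0, 87)]
2. ⊥bis P1·P0 via (33.575,67.915): [(0, 51.6357) (0, 0) (95, 0) (95, 87) (72.9365, 87)]  |A|=6975.3249
3. ⊥bis P1·P2 via (55.235,61.785): [(52.605, 77.142) (0, 51.6357) (0, 0) (65.816, 0)]  |A|=3896.7358
4. canonical 4-gon: [(52.605, 77.142) (0, 51.6357) (0, 0) (65.816, 0)]
5. shoelace: 3896.7358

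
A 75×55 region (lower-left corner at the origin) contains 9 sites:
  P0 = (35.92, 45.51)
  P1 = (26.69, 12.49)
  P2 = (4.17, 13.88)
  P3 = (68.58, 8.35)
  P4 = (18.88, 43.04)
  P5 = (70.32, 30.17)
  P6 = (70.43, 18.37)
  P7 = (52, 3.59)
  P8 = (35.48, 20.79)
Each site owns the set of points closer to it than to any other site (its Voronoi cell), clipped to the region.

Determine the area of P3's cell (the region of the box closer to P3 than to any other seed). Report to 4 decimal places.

1. box [0,75]×[0,55]: [(0, 0) (75, 0) (75, 55) (0, 55)]
2. ⊥bis P3·P0 via (52.25,26.93): [(21.6095, 0) (75, 0) (75, 46.925)]  |A|=1252.6752
3. ⊥bis P3·P1 via (47.635,10.42): [(48.9829, 24.0585) (46.6052, 0) (75, 0) (75, 46.925)]  |A|=951.9953
4. ⊥bis P3·P2 via (36.375,11.115): [(48.9829, 24.0585) (46.6052, 0) (75, 0) (75, 46.925)]  |A|=951.9953
5. ⊥bis P3·P4 via (43.73,25.695): [(48.9829, 24.0585) (46.6052, 0) (75, 0) (75, 46.925)]  |A|=951.9953
6. ⊥bis P3·P5 via (69.45,19.26): [(48.6724, 20.9169) (46.6052, 0) (75, 0) (75, 18.8174)]  |A|=544.6741
7. ⊥bis P3·P6 via (69.505,13.36): [(48.3123, 17.2728) (46.6052, 0) (75, 0) (75, 12.3455)]  |A|=409.9655
8. ⊥bis P3·P7 via (60.29,5.97): [(57.5338, 15.5702) (62.0039, 0) (75, 0) (75, 12.3455)]  |A|=208.9897
9. ⊥bis P3·P8 via (52.03,14.57): [(57.5338, 15.5702) (62.0039, 0) (75, 0) (75, 12.3455)]  |A|=208.9897
10. canonical 4-gon: [(57.5338, 15.5702) (62.0039, 0) (75, 0) (75, 12.3455)]
11. shoelace: 208.9897

Area of P3's cell: 208.9897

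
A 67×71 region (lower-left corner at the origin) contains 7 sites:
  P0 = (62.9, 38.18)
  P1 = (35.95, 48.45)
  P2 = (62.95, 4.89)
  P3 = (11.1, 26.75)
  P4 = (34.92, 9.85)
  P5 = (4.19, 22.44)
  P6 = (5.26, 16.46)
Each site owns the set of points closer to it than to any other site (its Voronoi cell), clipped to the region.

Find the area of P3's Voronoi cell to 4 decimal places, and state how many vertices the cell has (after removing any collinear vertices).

Area of P3's cell: 744.7282 (5 vertices)

1. box [0,67]×[0,71]: [(0, 0) (67, 0) (67, 71) (0, 71)]
2. ⊥bis P3·P0 via (37,32.465): [(0, 0) (44.1636, 0) (28.497, 71) (0, 71)]  |A|=2579.4519
3. ⊥bis P3·P1 via (23.525,37.6): [(0, 64.5399) (0, 0) (44.1636, 0) (40.0401, 18.6876)]  |A|=1704.747
4. ⊥bis P3·P2 via (37.025,15.82): [(38.822, 20.0824) (0, 64.5399) (0, 0) (30.3553, 0)]  |A|=1557.5894
5. ⊥bis P3·P4 via (23.01,18.3): [(30.7958, 29.2738) (0, 64.5399) (0, 0) (10.0264, 0)]  |A|=1140.5333
6. ⊥bis P3·P5 via (7.645,24.595): [(16.9228, 9.7203) (30.7958, 29.2738) (0, 64.5399) (0, 36.8518)]  |A|=779.9848
7. ⊥bis P3·P6 via (8.18,21.605): [(10.2388, 20.4366) (20.4245, 14.6558) (30.7958, 29.2738) (0, 64.5399) (0, 36.8518)]  |A|=744.7282
8. canonical 5-gon: [(10.2388, 20.4366) (20.4245, 14.6558) (30.7958, 29.2738) (0, 64.5399) (0, 36.8518)]
9. shoelace: 744.7282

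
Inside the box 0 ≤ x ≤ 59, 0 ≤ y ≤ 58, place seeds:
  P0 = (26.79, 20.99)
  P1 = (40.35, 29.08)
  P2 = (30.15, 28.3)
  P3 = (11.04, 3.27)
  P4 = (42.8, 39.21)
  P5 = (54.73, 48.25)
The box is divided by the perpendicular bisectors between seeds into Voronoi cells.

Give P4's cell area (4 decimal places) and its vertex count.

Area of P4's cell: 530.6253 (5 vertices)

1. box [0,59]×[0,58]: [(0, 0) (59, 0) (59, 58) (0, 58)]
2. ⊥bis P4·P0 via (34.795,30.1): [(59, 8.831) (59, 58) (3.0437, 58)]  |A|=1375.6585
3. ⊥bis P4·P1 via (41.575,34.145): [(25.8686, 37.9437) (59, 29.9307) (59, 58) (3.0437, 58)]  |A|=1026.1268
4. ⊥bis P4·P2 via (36.475,33.755): [(34.7058, 35.8064) (59, 29.9307) (59, 58) (15.5649, 58)]  |A|=822.9527
5. ⊥bis P4·P3 via (26.92,21.24): [(34.7058, 35.8064) (59, 29.9307) (59, 58) (15.5649, 58)]  |A|=822.9527
6. ⊥bis P4·P5 via (48.765,43.73): [(34.7058, 35.8064) (59, 29.9307) (59, 30.223) (37.9519, 58) (15.5649, 58)]  |A|=530.6253
7. canonical 5-gon: [(34.7058, 35.8064) (59, 29.9307) (59, 30.223) (37.9519, 58) (15.5649, 58)]
8. shoelace: 530.6253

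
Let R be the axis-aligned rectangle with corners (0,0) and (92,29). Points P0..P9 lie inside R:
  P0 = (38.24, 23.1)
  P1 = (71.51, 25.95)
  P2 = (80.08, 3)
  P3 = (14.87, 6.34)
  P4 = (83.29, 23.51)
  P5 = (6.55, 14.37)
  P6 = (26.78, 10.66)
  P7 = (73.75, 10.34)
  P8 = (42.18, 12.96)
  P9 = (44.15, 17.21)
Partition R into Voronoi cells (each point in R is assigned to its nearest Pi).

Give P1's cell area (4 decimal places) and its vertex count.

Area of P1's cell: 228.7625 (4 vertices)

1. box [0,92]×[0,29]: [(0, 0) (92, 0) (92, 29) (0, 29)]
2. ⊥bis P1·P0 via (54.875,24.525): [(56.9759, 0) (92, 0) (92, 29) (54.4917, 29)]  |A|=1051.7207
3. ⊥bis P1·P2 via (75.795,14.475): [(56.3577, 7.2167) (92, 20.5263) (92, 29) (54.4917, 29)]  |A|=559.5392
4. ⊥bis P1·P3 via (43.19,16.145): [(56.3577, 7.2167) (92, 20.5263) (92, 29) (54.4917, 29)]  |A|=559.5392
5. ⊥bis P1·P4 via (77.4,24.73): [(56.3577, 7.2167) (75.2324, 14.2649) (78.2844, 29) (54.4917, 29)]  |A|=387.447
6. ⊥bis P1·P5 via (39.03,20.16): [(56.3577, 7.2167) (75.2324, 14.2649) (78.2844, 29) (54.4917, 29)]  |A|=387.447
7. ⊥bis P1·P6 via (49.145,18.305): [(56.3577, 7.2167) (75.2324, 14.2649) (78.2844, 29) (54.4917, 29)]  |A|=387.447
8. ⊥bis P1·P7 via (72.63,18.145): [(55.6305, 15.7056) (76.1404, 18.6487) (78.2844, 29) (54.4917, 29)]  |A|=261.1519
9. ⊥bis P1·P8 via (56.845,19.455): [(54.9411, 23.7539) (58.3338, 16.0935) (76.1404, 18.6487) (78.2844, 29) (54.4917, 29)]  |A|=250.1398
10. ⊥bis P1·P9 via (57.83,21.58): [(59.5279, 16.2649) (76.1404, 18.6487) (78.2844, 29) (55.4597, 29)]  |A|=228.7625
11. canonical 4-gon: [(59.5279, 16.2649) (76.1404, 18.6487) (78.2844, 29) (55.4597, 29)]
12. shoelace: 228.7625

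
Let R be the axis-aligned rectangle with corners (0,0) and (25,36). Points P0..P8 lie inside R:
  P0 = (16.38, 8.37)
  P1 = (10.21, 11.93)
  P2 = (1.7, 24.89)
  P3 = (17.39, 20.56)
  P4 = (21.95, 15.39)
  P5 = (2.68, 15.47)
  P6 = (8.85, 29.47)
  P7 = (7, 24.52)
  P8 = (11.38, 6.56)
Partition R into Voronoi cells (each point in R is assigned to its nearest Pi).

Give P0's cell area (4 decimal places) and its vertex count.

Area of P0's cell: 116.3446 (5 vertices)

1. box [0,25]×[0,36]: [(0, 0) (25, 0) (25, 36) (0, 36)]
2. ⊥bis P0·P1 via (13.295,10.15): [(7.4386, 0) (25, 0) (25, 30.4365)]  |A|=267.2536
3. ⊥bis P0·P2 via (9.04,16.63): [(7.4386, 0) (25, 0) (25, 30.4365)]  |A|=267.2536
4. ⊥bis P0·P3 via (16.885,14.465): [(15.8349, 14.552) (7.4386, 0) (25, 0) (25, 13.7926)]  |A|=190.9823
5. ⊥bis P0·P4 via (19.165,11.88): [(15.8231, 14.5316) (7.4386, 0) (25, 0) (25, 7.2502)]  |A|=160.8649
6. ⊥bis P0·P5 via (9.53,11.92): [(15.8231, 14.5316) (7.4386, 0) (25, 0) (25, 7.2502)]  |A|=160.8649
7. ⊥bis P0·P6 via (12.615,18.92): [(15.8231, 14.5316) (7.4386, 0) (25, 0) (25, 7.2502)]  |A|=160.8649
8. ⊥bis P0·P7 via (11.69,16.445): [(15.8231, 14.5316) (7.4386, 0) (25, 0) (25, 7.2502)]  |A|=160.8649
9. ⊥bis P0·P8 via (13.88,7.465): [(15.8231, 14.5316) (13.0572, 9.7379) (16.5823, 0) (25, 0) (25, 7.2502)]  |A|=116.3446
10. canonical 5-gon: [(15.8231, 14.5316) (13.0572, 9.7379) (16.5823, 0) (25, 0) (25, 7.2502)]
11. shoelace: 116.3446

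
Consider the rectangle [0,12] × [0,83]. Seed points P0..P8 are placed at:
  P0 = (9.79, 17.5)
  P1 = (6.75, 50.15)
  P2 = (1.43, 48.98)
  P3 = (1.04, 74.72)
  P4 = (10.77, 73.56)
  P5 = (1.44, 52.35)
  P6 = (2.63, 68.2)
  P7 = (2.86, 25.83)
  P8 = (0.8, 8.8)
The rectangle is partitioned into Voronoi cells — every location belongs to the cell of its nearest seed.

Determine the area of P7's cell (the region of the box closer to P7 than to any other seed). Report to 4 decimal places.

Area of P7's cell: 191.1968

1. box [0,12]×[0,83]: [(0, 0) (12, 0) (12, 83) (0, 83)]
2. ⊥bis P7·P0 via (6.325,21.665): [(0, 16.403) (12, 26.3862) (12, 83) (0, 83)]  |A|=739.2645
3. ⊥bis P7·P1 via (4.805,37.99): [(0, 38.7586) (0, 16.403) (12, 26.3862) (12, 36.8392)]  |A|=196.8508
4. ⊥bis P7·P2 via (2.145,37.405): [(6.7024, 37.6865) (0, 37.2725) (0, 16.403) (12, 26.3862) (12, 36.8392)]  |A|=191.8708
5. ⊥bis P7·P3 via (1.95,50.275): [(6.7024, 37.6865) (0, 37.2725) (0, 16.403) (12, 26.3862) (12, 36.8392)]  |A|=191.8708
6. ⊥bis P7·P4 via (6.815,49.695): [(6.7024, 37.6865) (0, 37.2725) (0, 16.403) (12, 26.3862) (12, 36.8392)]  |A|=191.8708
7. ⊥bis P7·P5 via (2.15,39.09): [(6.7024, 37.6865) (0, 37.2725) (0, 16.403) (12, 26.3862) (12, 36.8392)]  |A|=191.8708
8. ⊥bis P7·P6 via (2.745,47.015): [(6.7024, 37.6865) (0, 37.2725) (0, 16.403) (12, 26.3862) (12, 36.8392)]  |A|=191.8708
9. ⊥bis P7·P8 via (1.83,17.315): [(6.7024, 37.6865) (0, 37.2725) (0, 17.5364) (1.1894, 17.3925) (12, 26.3862) (12, 36.8392)]  |A|=191.1968
10. canonical 6-gon: [(6.7024, 37.6865) (0, 37.2725) (0, 17.5364) (1.1894, 17.3925) (12, 26.3862) (12, 36.8392)]
11. shoelace: 191.1968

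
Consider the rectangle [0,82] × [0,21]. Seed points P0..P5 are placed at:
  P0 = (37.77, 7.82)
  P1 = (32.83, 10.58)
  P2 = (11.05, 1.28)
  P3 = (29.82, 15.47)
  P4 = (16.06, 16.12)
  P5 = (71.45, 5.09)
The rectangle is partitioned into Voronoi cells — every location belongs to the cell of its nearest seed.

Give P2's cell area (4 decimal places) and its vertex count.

Area of P2's cell: 217.5317 (4 vertices)

1. box [0,82]×[0,21]: [(0, 0) (82, 0) (82, 21) (0, 21)]
2. ⊥bis P2·P0 via (24.41,4.55): [(0, 0) (25.5237, 0) (20.3837, 21) (0, 21)]  |A|=482.0272
3. ⊥bis P2·P1 via (21.94,5.93): [(0, 0) (24.4721, 0) (15.5052, 21) (0, 21)]  |A|=419.7611
4. ⊥bis P2·P3 via (20.435,8.375): [(0, 0) (24.4721, 0) (21.4943, 6.9738) (10.8906, 21) (0, 21)]  |A|=387.3986
5. ⊥bis P2·P4 via (13.555,8.7): [(0, 13.2762) (0, 0) (24.4721, 0) (21.9703, 5.859)]  |A|=217.5317
6. ⊥bis P2·P5 via (41.25,3.185): [(0, 13.2762) (0, 0) (24.4721, 0) (21.9703, 5.859)]  |A|=217.5317
7. canonical 4-gon: [(0, 13.2762) (0, 0) (24.4721, 0) (21.9703, 5.859)]
8. shoelace: 217.5317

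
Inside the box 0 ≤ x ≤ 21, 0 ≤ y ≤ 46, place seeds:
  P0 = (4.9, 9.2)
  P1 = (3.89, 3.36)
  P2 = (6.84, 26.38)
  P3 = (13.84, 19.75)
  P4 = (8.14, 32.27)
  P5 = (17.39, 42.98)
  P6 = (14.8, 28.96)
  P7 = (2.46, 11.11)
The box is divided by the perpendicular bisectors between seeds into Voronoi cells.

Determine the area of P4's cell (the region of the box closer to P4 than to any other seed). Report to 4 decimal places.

Area of P4's cell: 166.7698

1. box [0,21]×[0,46]: [(0, 0) (21, 0) (21, 46) (0, 46)]
2. ⊥bis P4·P0 via (6.52,20.735): [(0, 21.6507) (21, 18.7014) (21, 46) (0, 46)]  |A|=542.3032
3. ⊥bis P4·P1 via (6.015,17.815): [(0, 21.6507) (21, 18.7014) (21, 46) (0, 46)]  |A|=542.3032
4. ⊥bis P4·P2 via (7.49,29.325): [(0, 30.9781) (21, 26.3432) (21, 46) (0, 46)]  |A|=364.1263
5. ⊥bis P4·P3 via (10.99,26.01): [(0, 30.9781) (14.7512, 27.7224) (21, 30.5673) (21, 46) (0, 46)]  |A|=350.9285
6. ⊥bis P4·P5 via (12.765,37.625): [(0, 30.9781) (14.7512, 27.7224) (20.9586, 30.5484) (3.0681, 46) (0, 46)]  |A|=212.0704
7. ⊥bis P4·P6 via (11.47,30.615): [(0, 30.9781) (10.4988, 28.6609) (14.2965, 36.3022) (3.0681, 46) (0, 46)]  |A|=166.7698
8. ⊥bis P4·P7 via (5.3,21.69): [(0, 30.9781) (10.4988, 28.6609) (14.2965, 36.3022) (3.0681, 46) (0, 46)]  |A|=166.7698
9. canonical 5-gon: [(0, 30.9781) (10.4988, 28.6609) (14.2965, 36.3022) (3.0681, 46) (0, 46)]
10. shoelace: 166.7698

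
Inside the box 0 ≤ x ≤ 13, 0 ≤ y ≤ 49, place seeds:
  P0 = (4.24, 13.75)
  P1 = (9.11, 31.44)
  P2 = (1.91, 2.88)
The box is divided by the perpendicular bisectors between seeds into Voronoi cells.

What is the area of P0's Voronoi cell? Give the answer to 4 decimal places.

1. box [0,13]×[0,49]: [(0, 0) (13, 0) (13, 49) (0, 49)]
2. ⊥bis P0·P1 via (6.675,22.595): [(0, 24.4326) (0, 0) (13, 0) (13, 20.8537)]  |A|=294.3613
3. ⊥bis P0·P2 via (3.075,8.315): [(0, 24.4326) (0, 8.9741) (13, 6.1876) (13, 20.8537)]  |A|=195.8103
4. canonical 4-gon: [(0, 24.4326) (0, 8.9741) (13, 6.1876) (13, 20.8537)]
5. shoelace: 195.8103

Area of P0's cell: 195.8103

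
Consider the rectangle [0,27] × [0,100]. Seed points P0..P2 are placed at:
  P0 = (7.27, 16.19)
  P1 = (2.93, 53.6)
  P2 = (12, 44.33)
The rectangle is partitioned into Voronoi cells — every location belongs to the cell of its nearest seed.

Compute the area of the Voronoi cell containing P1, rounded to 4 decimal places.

1. box [0,27]×[0,100]: [(0, 0) (27, 0) (27, 100) (0, 100)]
2. ⊥bis P1·P0 via (5.1,34.895): [(0, 34.3033) (27, 37.4357) (27, 100) (0, 100)]  |A|=1731.5235
3. ⊥bis P1·P2 via (7.465,48.965): [(0, 41.6611) (27, 68.0785) (27, 100) (0, 100)]  |A|=1218.5155
4. canonical 4-gon: [(0, 41.6611) (27, 68.0785) (27, 100) (0, 100)]
5. shoelace: 1218.5155

Area of P1's cell: 1218.5155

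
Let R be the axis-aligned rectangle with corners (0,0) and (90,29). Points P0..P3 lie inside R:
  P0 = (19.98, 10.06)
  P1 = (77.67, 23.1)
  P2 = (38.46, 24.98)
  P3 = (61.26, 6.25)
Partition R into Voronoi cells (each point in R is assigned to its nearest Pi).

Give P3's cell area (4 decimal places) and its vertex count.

Area of P3's cell: 604.8735 (4 vertices)

1. box [0,90]×[0,29]: [(0, 0) (90, 0) (90, 29) (0, 29)]
2. ⊥bis P3·P0 via (40.62,8.155): [(39.8673, 0) (90, 0) (90, 29) (42.5439, 29)]  |A|=1415.037
3. ⊥bis P3·P1 via (69.465,14.675): [(39.8673, 0) (84.5335, 0) (54.7559, 29) (42.5439, 29)]  |A|=824.7331
4. ⊥bis P3·P2 via (49.86,15.615): [(40.2261, 3.8877) (39.8673, 0) (84.5335, 0) (58.1446, 25.6998)]  |A|=604.8735
5. canonical 4-gon: [(40.2261, 3.8877) (39.8673, 0) (84.5335, 0) (58.1446, 25.6998)]
6. shoelace: 604.8735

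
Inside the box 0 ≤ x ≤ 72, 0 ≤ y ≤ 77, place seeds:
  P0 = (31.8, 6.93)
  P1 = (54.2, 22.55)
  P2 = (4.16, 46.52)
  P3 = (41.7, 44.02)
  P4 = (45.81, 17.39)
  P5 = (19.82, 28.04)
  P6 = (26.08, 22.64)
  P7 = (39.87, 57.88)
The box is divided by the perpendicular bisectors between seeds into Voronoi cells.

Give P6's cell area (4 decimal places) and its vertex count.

Area of P6's cell: 329.6679 (4 vertices)

1. box [0,72]×[0,77]: [(0, 0) (72, 0) (72, 77) (0, 77)]
2. ⊥bis P6·P0 via (28.94,14.785): [(0, 4.248) (72, 30.4631) (72, 77) (0, 77)]  |A|=4294.401
3. ⊥bis P6·P1 via (40.14,22.595): [(0, 4.248) (40.128, 18.8586) (40.3141, 77) (0, 77)]  |A|=2631.659
4. ⊥bis P6·P2 via (15.12,34.58): [(0, 20.701) (0, 4.248) (40.128, 18.8586) (40.2522, 57.6494)]  |A|=1108.5291
5. ⊥bis P6·P3 via (33.89,33.33): [(22.6802, 41.5197) (0, 20.701) (0, 4.248) (40.128, 18.8586) (40.1597, 28.7494)]  |A|=855.3605
6. ⊥bis P6·P4 via (35.945,20.015): [(38.5769, 29.9058) (22.6802, 41.5197) (0, 20.701) (0, 4.248) (35.1555, 17.0481)]  |A|=818.6439
7. ⊥bis P6·P5 via (22.95,25.34): [(38.5769, 29.9058) (31.4071, 35.144) (6.9332, 6.7723) (35.1555, 17.0481)]  |A|=329.6679
8. ⊥bis P6·P7 via (32.975,40.26): [(38.5769, 29.9058) (31.4071, 35.144) (6.9332, 6.7723) (35.1555, 17.0481)]  |A|=329.6679
9. canonical 4-gon: [(38.5769, 29.9058) (31.4071, 35.144) (6.9332, 6.7723) (35.1555, 17.0481)]
10. shoelace: 329.6679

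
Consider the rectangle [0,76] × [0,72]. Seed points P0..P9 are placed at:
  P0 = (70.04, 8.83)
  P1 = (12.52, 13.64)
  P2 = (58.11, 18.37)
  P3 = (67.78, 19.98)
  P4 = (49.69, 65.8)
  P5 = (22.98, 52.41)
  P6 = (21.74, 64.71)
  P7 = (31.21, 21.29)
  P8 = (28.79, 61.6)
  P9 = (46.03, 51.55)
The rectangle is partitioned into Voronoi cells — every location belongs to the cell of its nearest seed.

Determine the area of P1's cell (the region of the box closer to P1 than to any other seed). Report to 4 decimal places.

1. box [0,76]×[0,72]: [(0, 0) (76, 0) (76, 72) (0, 72)]
2. ⊥bis P1·P0 via (41.28,11.235): [(0, 0) (40.3405, 0) (46.3614, 72) (0, 72)]  |A|=3121.2667
3. ⊥bis P1·P2 via (35.315,16.005): [(0, 0) (36.9755, 0) (29.5055, 72) (0, 72)]  |A|=2393.3162
4. ⊥bis P1·P3 via (40.15,16.81): [(0, 0) (36.9755, 0) (29.5055, 72) (0, 72)]  |A|=2393.3162
5. ⊥bis P1·P4 via (31.105,39.72): [(0, 61.8859) (0, 0) (36.9755, 0) (32.9942, 38.3737)]  |A|=1730.3827
6. ⊥bis P1·P5 via (17.75,33.025): [(0, 37.8139) (0, 0) (36.9755, 0) (34.0041, 28.6397)]  |A|=1172.3983
7. ⊥bis P1·P6 via (17.13,39.175): [(0, 37.8139) (0, 0) (36.9755, 0) (34.0041, 28.6397)]  |A|=1172.3983
8. ⊥bis P1·P7 via (21.865,17.465): [(15.2163, 33.7086) (0, 37.8139) (0, 0) (29.0136, 0)]  |A|=776.698
9. ⊥bis P1·P8 via (20.655,37.62): [(15.2163, 33.7086) (0, 37.8139) (0, 0) (29.0136, 0)]  |A|=776.698
10. ⊥bis P1·P9 via (29.275,32.595): [(15.2163, 33.7086) (0, 37.8139) (0, 0) (29.0136, 0)]  |A|=776.698
11. canonical 4-gon: [(15.2163, 33.7086) (0, 37.8139) (0, 0) (29.0136, 0)]
12. shoelace: 776.698

Area of P1's cell: 776.6980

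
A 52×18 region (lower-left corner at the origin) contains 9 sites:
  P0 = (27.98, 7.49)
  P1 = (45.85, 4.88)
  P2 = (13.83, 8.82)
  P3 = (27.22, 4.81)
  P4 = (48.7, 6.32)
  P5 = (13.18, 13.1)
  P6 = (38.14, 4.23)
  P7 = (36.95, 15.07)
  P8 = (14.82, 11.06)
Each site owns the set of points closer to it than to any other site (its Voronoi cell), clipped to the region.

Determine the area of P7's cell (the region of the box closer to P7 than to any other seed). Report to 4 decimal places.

1. box [0,52]×[0,18]: [(0, 0) (52, 0) (52, 18) (0, 18)]
2. ⊥bis P7·P0 via (32.465,11.28): [(41.997, 0) (52, 0) (52, 18) (26.7863, 18)]  |A|=316.9496
3. ⊥bis P7·P1 via (41.4,9.975): [(36.8937, 6.0392) (50.5882, 18) (26.7863, 18)]  |A|=142.3448
4. ⊥bis P7·P2 via (25.39,11.945): [(36.8937, 6.0392) (50.5882, 18) (26.7863, 18)]  |A|=142.3448
5. ⊥bis P7·P3 via (32.085,9.94): [(36.8937, 6.0392) (50.5882, 18) (26.7863, 18)]  |A|=142.3448
6. ⊥bis P7·P4 via (42.825,10.695): [(36.8937, 6.0392) (43.9425, 12.1956) (48.2649, 18) (26.7863, 18)]  |A|=135.6022
7. ⊥bis P7·P5 via (25.065,14.085): [(36.8937, 6.0392) (43.9425, 12.1956) (48.2649, 18) (26.7863, 18)]  |A|=135.6022
8. ⊥bis P7·P6 via (37.545,9.65): [(34.1567, 9.278) (41.5286, 10.0873) (43.9425, 12.1956) (48.2649, 18) (26.7863, 18)]  |A|=122.5565
9. ⊥bis P7·P8 via (25.885,13.065): [(34.1567, 9.278) (41.5286, 10.0873) (43.9425, 12.1956) (48.2649, 18) (26.7863, 18)]  |A|=122.5565
10. canonical 5-gon: [(34.1567, 9.278) (41.5286, 10.0873) (43.9425, 12.1956) (48.2649, 18) (26.7863, 18)]
11. shoelace: 122.5565

Area of P7's cell: 122.5565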